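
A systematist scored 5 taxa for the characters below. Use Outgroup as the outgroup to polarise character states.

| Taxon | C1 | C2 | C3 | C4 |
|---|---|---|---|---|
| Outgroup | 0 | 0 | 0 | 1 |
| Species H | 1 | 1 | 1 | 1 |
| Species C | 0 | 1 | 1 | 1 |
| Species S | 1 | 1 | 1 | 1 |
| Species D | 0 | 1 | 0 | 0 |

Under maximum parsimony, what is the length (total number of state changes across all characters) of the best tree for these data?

Character polarity is set by the outgroup: the derived state is whichever differs from the outgroup's state, so for C4 the derived state is '0', and for the remaining characters it is '1'.
C1: derived state '1' in Species H and Species S only — synapomorphy for {Species H, Species S}.
C2 (derived state '1') is shared by all ingroup taxa — unites the whole ingroup.
C3 (derived state '1') is shared by Species C, Species H, and Species S — a synapomorphy uniting that clade.
C4 (derived state '0') is unique to Species D (autapomorphy; uninformative for grouping).
Most parsimonious ingroup topology: (((Species H,Species S),Species C),Species D).
Changes per character on this tree: C1: 1; C2: 1; C3: 1; C4: 1.
Total = 4.

4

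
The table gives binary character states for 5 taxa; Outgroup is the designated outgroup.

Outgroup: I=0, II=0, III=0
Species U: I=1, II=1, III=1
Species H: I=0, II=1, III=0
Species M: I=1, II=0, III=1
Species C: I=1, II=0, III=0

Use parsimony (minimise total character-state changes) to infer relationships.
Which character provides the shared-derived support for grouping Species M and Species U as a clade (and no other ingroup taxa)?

III

The outgroup has state '0' for every character, so '1' is the derived state throughout.
I: derived state '1' in Species C, Species M, and Species U only — synapomorphy for {Species C, Species M, Species U}.
II (state '1') occurs in Species H and Species U but conflicts with the nesting implied by the other characters — most parsimoniously interpreted as homoplasy.
III (derived state '1') is shared by Species M and Species U — a synapomorphy uniting that clade.
Most parsimonious ingroup topology: (((Species U,Species M),Species C),Species H).
The clade {Species M, Species U} is supported by III: its derived state '1' occurs in exactly those taxa and in no other taxon (including the outgroup).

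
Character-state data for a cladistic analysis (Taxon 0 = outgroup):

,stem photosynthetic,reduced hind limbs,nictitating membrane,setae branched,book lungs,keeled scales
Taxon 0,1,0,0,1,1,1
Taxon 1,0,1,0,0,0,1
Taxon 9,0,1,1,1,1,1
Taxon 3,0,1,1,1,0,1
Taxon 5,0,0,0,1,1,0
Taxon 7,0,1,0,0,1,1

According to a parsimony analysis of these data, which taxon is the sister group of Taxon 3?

Taxon 9

Character polarity is set by the outgroup: the derived state is whichever differs from the outgroup's state, so for stem photosynthetic, setae branched, book lungs, keeled scales the derived state is '0', and for the remaining characters it is '1'.
All ingroup taxa share the derived state '0' for stem photosynthetic; it defines the ingroup but does not resolve relationships within it.
reduced hind limbs (derived state '1') is shared by Taxon 1, Taxon 3, Taxon 7, and Taxon 9 — a synapomorphy uniting that clade.
nictitating membrane (derived state '1') is shared by Taxon 3 and Taxon 9 — a synapomorphy uniting that clade.
Only Taxon 1 and Taxon 7 show the derived state '0' for setae branched, supporting them as a clade.
book lungs (state '0') occurs in Taxon 1 and Taxon 3 but conflicts with the nesting implied by the other characters — most parsimoniously interpreted as homoplasy.
keeled scales (derived state '0') is unique to Taxon 5 (autapomorphy; uninformative for grouping).
Most parsimonious ingroup topology: (((Taxon 1,Taxon 7),(Taxon 9,Taxon 3)),Taxon 5).
Taxon 3 and Taxon 9 form a cherry on this tree, so they are sister taxa.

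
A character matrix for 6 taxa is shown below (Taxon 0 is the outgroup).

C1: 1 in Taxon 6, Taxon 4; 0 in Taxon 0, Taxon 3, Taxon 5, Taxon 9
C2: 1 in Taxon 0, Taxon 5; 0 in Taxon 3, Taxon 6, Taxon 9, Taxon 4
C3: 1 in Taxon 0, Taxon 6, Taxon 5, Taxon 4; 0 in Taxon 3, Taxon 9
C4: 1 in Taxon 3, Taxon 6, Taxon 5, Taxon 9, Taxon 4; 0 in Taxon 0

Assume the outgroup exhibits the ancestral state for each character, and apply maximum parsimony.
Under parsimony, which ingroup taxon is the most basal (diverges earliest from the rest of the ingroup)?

Taxon 5

Character polarity is set by the outgroup: the derived state is whichever differs from the outgroup's state, so for C2, C3 the derived state is '0', and for the remaining characters it is '1'.
C1 (derived state '1') is shared by Taxon 4 and Taxon 6 — a synapomorphy uniting that clade.
Only Taxon 3, Taxon 4, Taxon 6, and Taxon 9 show the derived state '0' for C2, supporting them as a clade.
Only Taxon 3 and Taxon 9 show the derived state '0' for C3, supporting them as a clade.
All ingroup taxa share the derived state '1' for C4; it defines the ingroup but does not resolve relationships within it.
Most parsimonious ingroup topology: (((Taxon 3,Taxon 9),(Taxon 6,Taxon 4)),Taxon 5).
Taxon 5 is sister to the clade containing all other ingroup taxa, so it is the earliest-diverging (most basal) ingroup lineage.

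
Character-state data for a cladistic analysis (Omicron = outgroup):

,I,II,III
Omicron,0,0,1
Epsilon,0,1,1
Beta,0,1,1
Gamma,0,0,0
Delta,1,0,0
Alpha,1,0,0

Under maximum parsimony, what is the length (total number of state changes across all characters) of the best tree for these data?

3

Character polarity is set by the outgroup: the derived state is whichever differs from the outgroup's state, so for III the derived state is '0', and for the remaining characters it is '1'.
I (derived state '1') is shared by Alpha and Delta — a synapomorphy uniting that clade.
II: derived state '1' in Beta and Epsilon only — synapomorphy for {Beta, Epsilon}.
III: derived state '0' in Alpha, Delta, and Gamma only — synapomorphy for {Alpha, Delta, Gamma}.
Most parsimonious ingroup topology: ((Epsilon,Beta),(Gamma,(Delta,Alpha))).
Changes per character on this tree: I: 1; II: 1; III: 1.
Total = 3.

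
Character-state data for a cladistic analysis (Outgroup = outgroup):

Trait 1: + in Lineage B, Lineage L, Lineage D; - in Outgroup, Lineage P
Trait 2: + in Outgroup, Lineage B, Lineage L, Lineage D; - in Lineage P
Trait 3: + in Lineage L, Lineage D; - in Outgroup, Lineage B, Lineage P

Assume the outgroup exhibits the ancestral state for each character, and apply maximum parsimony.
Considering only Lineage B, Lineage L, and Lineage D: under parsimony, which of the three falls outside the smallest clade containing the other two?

Lineage B

Character polarity is set by the outgroup: the derived state is whichever differs from the outgroup's state, so for Trait 2 the derived state is '-', and for the remaining characters it is '+'.
Trait 1 (derived state '+') is shared by Lineage B, Lineage D, and Lineage L — a synapomorphy uniting that clade.
Trait 2: derived state '-' in Lineage P only — an autapomorphy, so it tells us nothing about relationships among taxa.
Trait 3: derived state '+' in Lineage D and Lineage L only — synapomorphy for {Lineage D, Lineage L}.
Most parsimonious ingroup topology: ((Lineage B,(Lineage L,Lineage D)),Lineage P).
Lineage L and Lineage D share a more recent common ancestor with each other than either does with Lineage B, so Lineage B is the least closely related of the three.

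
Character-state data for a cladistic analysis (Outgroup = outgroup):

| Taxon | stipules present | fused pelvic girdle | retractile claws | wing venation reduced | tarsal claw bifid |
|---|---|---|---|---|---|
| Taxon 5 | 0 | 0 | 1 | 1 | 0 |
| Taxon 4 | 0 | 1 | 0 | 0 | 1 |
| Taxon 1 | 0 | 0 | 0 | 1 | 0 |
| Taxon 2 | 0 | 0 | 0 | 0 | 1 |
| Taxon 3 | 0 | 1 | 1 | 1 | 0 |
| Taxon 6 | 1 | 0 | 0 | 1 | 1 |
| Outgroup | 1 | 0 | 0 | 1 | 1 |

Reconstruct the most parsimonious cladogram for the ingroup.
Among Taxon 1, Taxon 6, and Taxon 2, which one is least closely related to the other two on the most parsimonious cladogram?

Character polarity is set by the outgroup: the derived state is whichever differs from the outgroup's state, so for stipules present, wing venation reduced, tarsal claw bifid the derived state is '0', and for the remaining characters it is '1'.
stipules present (derived state '0') is shared by Taxon 1, Taxon 2, Taxon 3, Taxon 4, and Taxon 5 — a synapomorphy uniting that clade.
fused pelvic girdle (state '1') occurs in Taxon 3 and Taxon 4 but conflicts with the nesting implied by the other characters — most parsimoniously interpreted as homoplasy.
retractile claws (derived state '1') is shared by Taxon 3 and Taxon 5 — a synapomorphy uniting that clade.
Only Taxon 2 and Taxon 4 show the derived state '0' for wing venation reduced, supporting them as a clade.
Only Taxon 1, Taxon 3, and Taxon 5 show the derived state '0' for tarsal claw bifid, supporting them as a clade.
Most parsimonious ingroup topology: (((Taxon 4,Taxon 2),((Taxon 5,Taxon 3),Taxon 1)),Taxon 6).
Taxon 1 and Taxon 2 share a more recent common ancestor with each other than either does with Taxon 6, so Taxon 6 is the least closely related of the three.

Taxon 6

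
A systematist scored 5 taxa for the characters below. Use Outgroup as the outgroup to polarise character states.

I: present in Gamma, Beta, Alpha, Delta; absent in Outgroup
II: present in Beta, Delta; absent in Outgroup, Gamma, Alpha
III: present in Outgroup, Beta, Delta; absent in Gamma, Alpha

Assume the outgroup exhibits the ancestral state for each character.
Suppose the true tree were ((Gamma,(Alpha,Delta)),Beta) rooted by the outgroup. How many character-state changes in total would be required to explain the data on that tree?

5

Map each character onto ((Gamma,(Alpha,Delta)),Beta) (rooted by Outgroup) and count the minimum state changes it requires (Fitch parsimony):
I: 1; II: 2; III: 2.
Total tree length = 5.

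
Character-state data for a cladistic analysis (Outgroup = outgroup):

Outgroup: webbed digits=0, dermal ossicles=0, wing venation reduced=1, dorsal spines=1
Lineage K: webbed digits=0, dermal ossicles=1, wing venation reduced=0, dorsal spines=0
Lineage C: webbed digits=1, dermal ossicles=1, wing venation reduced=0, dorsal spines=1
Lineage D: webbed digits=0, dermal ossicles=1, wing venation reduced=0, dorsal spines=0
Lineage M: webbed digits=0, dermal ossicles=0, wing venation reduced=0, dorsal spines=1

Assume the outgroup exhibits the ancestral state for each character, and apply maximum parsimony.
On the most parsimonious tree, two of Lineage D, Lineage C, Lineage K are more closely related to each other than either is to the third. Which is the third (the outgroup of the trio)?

Character polarity is set by the outgroup: the derived state is whichever differs from the outgroup's state, so for wing venation reduced, dorsal spines the derived state is '0', and for the remaining characters it is '1'.
webbed digits (derived state '1') is unique to Lineage C (autapomorphy; uninformative for grouping).
Only Lineage C, Lineage D, and Lineage K show the derived state '1' for dermal ossicles, supporting them as a clade.
wing venation reduced (derived state '0') is shared by all ingroup taxa — unites the whole ingroup.
dorsal spines: derived state '0' in Lineage D and Lineage K only — synapomorphy for {Lineage D, Lineage K}.
Most parsimonious ingroup topology: (((Lineage K,Lineage D),Lineage C),Lineage M).
Lineage D and Lineage K share a more recent common ancestor with each other than either does with Lineage C, so Lineage C is the least closely related of the three.

Lineage C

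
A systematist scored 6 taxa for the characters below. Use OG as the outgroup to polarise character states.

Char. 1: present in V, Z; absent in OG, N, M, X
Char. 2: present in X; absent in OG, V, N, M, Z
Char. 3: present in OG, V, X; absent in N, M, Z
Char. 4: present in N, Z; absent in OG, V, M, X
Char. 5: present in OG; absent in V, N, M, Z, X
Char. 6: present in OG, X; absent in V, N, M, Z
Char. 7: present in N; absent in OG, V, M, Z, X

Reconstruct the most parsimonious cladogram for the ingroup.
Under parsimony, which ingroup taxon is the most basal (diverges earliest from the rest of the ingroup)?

Character polarity is set by the outgroup: the derived state is whichever differs from the outgroup's state, so for Char. 3, Char. 5, Char. 6 the derived state is 'absent', and for the remaining characters it is 'present'.
Char. 1 groups V and Z, which is incompatible with the clades supported by the remaining characters; treating it as convergent (homoplasy) costs fewer steps than any alternative tree.
Char. 2: derived state 'present' in X only — an autapomorphy, so it tells us nothing about relationships among taxa.
Only M, N, and Z show the derived state 'absent' for Char. 3, supporting them as a clade.
Char. 4: derived state 'present' in N and Z only — synapomorphy for {N, Z}.
All ingroup taxa share the derived state 'absent' for Char. 5; it defines the ingroup but does not resolve relationships within it.
Char. 6: derived state 'absent' in M, N, V, and Z only — synapomorphy for {M, N, V, Z}.
Char. 7 (derived state 'present') is unique to N (autapomorphy; uninformative for grouping).
Most parsimonious ingroup topology: ((V,((N,Z),M)),X).
X is sister to the clade containing all other ingroup taxa, so it is the earliest-diverging (most basal) ingroup lineage.

X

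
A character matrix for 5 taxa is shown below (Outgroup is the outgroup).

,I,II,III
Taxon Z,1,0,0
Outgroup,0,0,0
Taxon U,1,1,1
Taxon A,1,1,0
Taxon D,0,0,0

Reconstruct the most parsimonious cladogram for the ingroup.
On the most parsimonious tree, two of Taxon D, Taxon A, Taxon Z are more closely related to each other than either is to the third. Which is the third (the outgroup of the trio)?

The outgroup has state '0' for every character, so '1' is the derived state throughout.
I: derived state '1' in Taxon A, Taxon U, and Taxon Z only — synapomorphy for {Taxon A, Taxon U, Taxon Z}.
II (derived state '1') is shared by Taxon A and Taxon U — a synapomorphy uniting that clade.
III (derived state '1') is unique to Taxon U (autapomorphy; uninformative for grouping).
Most parsimonious ingroup topology: (Taxon D,(Taxon Z,(Taxon A,Taxon U))).
Taxon A and Taxon Z share a more recent common ancestor with each other than either does with Taxon D, so Taxon D is the least closely related of the three.

Taxon D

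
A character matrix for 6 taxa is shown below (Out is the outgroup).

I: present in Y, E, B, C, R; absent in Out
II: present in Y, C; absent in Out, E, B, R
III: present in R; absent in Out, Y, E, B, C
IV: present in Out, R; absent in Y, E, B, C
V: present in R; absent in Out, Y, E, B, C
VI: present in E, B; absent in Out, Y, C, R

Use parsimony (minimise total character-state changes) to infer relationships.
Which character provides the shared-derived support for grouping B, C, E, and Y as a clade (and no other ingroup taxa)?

IV

Character polarity is set by the outgroup: the derived state is whichever differs from the outgroup's state, so for IV the derived state is 'absent', and for the remaining characters it is 'present'.
I (derived state 'present') is shared by all ingroup taxa — unites the whole ingroup.
II: derived state 'present' in C and Y only — synapomorphy for {C, Y}.
III: derived state 'present' in R only — an autapomorphy, so it tells us nothing about relationships among taxa.
IV (derived state 'absent') is shared by B, C, E, and Y — a synapomorphy uniting that clade.
V (derived state 'present') is unique to R (autapomorphy; uninformative for grouping).
VI: derived state 'present' in B and E only — synapomorphy for {B, E}.
Most parsimonious ingroup topology: (((Y,C),(E,B)),R).
The clade {B, C, E, Y} is supported by IV: its derived state 'absent' occurs in exactly those taxa and in no other taxon (including the outgroup).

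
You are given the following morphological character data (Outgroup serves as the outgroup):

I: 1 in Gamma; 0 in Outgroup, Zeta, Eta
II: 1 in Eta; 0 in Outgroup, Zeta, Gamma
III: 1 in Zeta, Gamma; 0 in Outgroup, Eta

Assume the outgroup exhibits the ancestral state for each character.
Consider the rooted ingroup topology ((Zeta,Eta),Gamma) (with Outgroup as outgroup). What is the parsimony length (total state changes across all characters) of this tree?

4

Map each character onto ((Zeta,Eta),Gamma) (rooted by Outgroup) and count the minimum state changes it requires (Fitch parsimony):
I: 1; II: 1; III: 2.
Total tree length = 4.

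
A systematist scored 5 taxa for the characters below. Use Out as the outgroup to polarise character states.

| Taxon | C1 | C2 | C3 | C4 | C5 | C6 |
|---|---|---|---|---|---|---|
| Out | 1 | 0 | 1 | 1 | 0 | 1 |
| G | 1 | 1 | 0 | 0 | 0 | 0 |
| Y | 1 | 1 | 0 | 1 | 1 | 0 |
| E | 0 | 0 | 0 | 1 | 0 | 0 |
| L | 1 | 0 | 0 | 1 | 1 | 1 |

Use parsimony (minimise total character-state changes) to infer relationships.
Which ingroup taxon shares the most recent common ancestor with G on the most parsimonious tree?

Character polarity is set by the outgroup: the derived state is whichever differs from the outgroup's state, so for C1, C3, C4, C6 the derived state is '0', and for the remaining characters it is '1'.
C1: derived state '0' in E only — an autapomorphy, so it tells us nothing about relationships among taxa.
C2: derived state '1' in G and Y only — synapomorphy for {G, Y}.
All ingroup taxa share the derived state '0' for C3; it defines the ingroup but does not resolve relationships within it.
C4 (derived state '0') is unique to G (autapomorphy; uninformative for grouping).
C5 groups L and Y, which is incompatible with the clades supported by the remaining characters; treating it as convergent (homoplasy) costs fewer steps than any alternative tree.
C6: derived state '0' in E, G, and Y only — synapomorphy for {E, G, Y}.
Most parsimonious ingroup topology: (((G,Y),E),L).
G and Y form a cherry on this tree, so they are sister taxa.

Y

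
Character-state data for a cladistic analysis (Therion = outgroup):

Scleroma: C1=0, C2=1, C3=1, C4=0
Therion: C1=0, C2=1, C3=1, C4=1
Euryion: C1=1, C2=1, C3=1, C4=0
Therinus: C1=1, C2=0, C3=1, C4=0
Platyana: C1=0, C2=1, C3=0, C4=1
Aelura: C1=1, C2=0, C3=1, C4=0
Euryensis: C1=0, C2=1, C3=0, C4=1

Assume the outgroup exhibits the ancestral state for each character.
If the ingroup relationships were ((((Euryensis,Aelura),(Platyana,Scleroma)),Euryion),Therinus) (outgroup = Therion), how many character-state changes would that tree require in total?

10

Map each character onto ((((Euryensis,Aelura),(Platyana,Scleroma)),Euryion),Therinus) (rooted by Therion) and count the minimum state changes it requires (Fitch parsimony):
C1: 3; C2: 2; C3: 2; C4: 3.
Total tree length = 10.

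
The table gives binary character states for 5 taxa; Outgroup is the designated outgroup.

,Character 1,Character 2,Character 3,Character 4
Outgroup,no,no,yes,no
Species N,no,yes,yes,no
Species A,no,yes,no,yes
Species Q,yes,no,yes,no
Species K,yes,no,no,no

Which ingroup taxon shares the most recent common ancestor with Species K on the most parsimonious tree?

Species Q

Character polarity is set by the outgroup: the derived state is whichever differs from the outgroup's state, so for Character 3 the derived state is 'no', and for the remaining characters it is 'yes'.
Character 1: derived state 'yes' in Species K and Species Q only — synapomorphy for {Species K, Species Q}.
Character 2: derived state 'yes' in Species A and Species N only — synapomorphy for {Species A, Species N}.
Character 3 groups Species A and Species K, which is incompatible with the clades supported by the remaining characters; treating it as convergent (homoplasy) costs fewer steps than any alternative tree.
Character 4: derived state 'yes' in Species A only — an autapomorphy, so it tells us nothing about relationships among taxa.
Most parsimonious ingroup topology: ((Species N,Species A),(Species Q,Species K)).
Species K and Species Q form a cherry on this tree, so they are sister taxa.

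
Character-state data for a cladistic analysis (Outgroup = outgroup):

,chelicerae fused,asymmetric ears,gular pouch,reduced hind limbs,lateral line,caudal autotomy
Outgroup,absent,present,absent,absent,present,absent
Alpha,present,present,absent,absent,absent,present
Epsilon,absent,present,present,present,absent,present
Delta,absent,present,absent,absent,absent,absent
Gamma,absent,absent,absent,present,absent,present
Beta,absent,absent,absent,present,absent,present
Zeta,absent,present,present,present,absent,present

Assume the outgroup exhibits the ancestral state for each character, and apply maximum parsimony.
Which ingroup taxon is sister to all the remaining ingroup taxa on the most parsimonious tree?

Delta

Character polarity is set by the outgroup: the derived state is whichever differs from the outgroup's state, so for asymmetric ears, lateral line the derived state is 'absent', and for the remaining characters it is 'present'.
chelicerae fused (derived state 'present') is unique to Alpha (autapomorphy; uninformative for grouping).
asymmetric ears (derived state 'absent') is shared by Beta and Gamma — a synapomorphy uniting that clade.
gular pouch: derived state 'present' in Epsilon and Zeta only — synapomorphy for {Epsilon, Zeta}.
reduced hind limbs (derived state 'present') is shared by Beta, Epsilon, Gamma, and Zeta — a synapomorphy uniting that clade.
lateral line (derived state 'absent') is shared by all ingroup taxa — unites the whole ingroup.
caudal autotomy (derived state 'present') is shared by Alpha, Beta, Epsilon, Gamma, and Zeta — a synapomorphy uniting that clade.
Most parsimonious ingroup topology: ((Alpha,((Epsilon,Zeta),(Gamma,Beta))),Delta).
Delta is sister to the clade containing all other ingroup taxa, so it is the earliest-diverging (most basal) ingroup lineage.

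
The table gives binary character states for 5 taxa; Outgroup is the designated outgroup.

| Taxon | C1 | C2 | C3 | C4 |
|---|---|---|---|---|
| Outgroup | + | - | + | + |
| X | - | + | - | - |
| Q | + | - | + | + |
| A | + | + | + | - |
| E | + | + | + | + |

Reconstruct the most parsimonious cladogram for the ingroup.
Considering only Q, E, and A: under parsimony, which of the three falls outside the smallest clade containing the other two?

Q

Character polarity is set by the outgroup: the derived state is whichever differs from the outgroup's state, so for C1, C3, C4 the derived state is '-', and for the remaining characters it is '+'.
C1 (derived state '-') is unique to X (autapomorphy; uninformative for grouping).
C2 (derived state '+') is shared by A, E, and X — a synapomorphy uniting that clade.
C3: derived state '-' in X only — an autapomorphy, so it tells us nothing about relationships among taxa.
C4: derived state '-' in A and X only — synapomorphy for {A, X}.
Most parsimonious ingroup topology: (((X,A),E),Q).
E and A share a more recent common ancestor with each other than either does with Q, so Q is the least closely related of the three.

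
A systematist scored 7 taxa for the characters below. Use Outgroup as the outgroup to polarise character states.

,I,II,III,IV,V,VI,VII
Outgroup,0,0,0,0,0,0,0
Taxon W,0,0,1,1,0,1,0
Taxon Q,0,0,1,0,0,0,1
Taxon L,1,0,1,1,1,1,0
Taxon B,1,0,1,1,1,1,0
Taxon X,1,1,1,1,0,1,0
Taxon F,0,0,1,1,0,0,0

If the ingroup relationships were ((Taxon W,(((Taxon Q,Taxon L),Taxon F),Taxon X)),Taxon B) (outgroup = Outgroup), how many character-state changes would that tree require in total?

13

Map each character onto ((Taxon W,(((Taxon Q,Taxon L),Taxon F),Taxon X)),Taxon B) (rooted by Outgroup) and count the minimum state changes it requires (Fitch parsimony):
I: 3; II: 1; III: 1; IV: 2; V: 2; VI: 3; VII: 1.
Total tree length = 13.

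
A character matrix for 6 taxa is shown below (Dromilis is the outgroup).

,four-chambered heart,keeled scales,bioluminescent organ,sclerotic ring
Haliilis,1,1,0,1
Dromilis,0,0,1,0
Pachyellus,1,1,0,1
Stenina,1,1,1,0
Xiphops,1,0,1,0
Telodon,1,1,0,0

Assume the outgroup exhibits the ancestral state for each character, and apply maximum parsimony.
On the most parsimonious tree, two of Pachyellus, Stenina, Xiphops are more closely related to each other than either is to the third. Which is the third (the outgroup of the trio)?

Character polarity is set by the outgroup: the derived state is whichever differs from the outgroup's state, so for bioluminescent organ the derived state is '0', and for the remaining characters it is '1'.
All ingroup taxa share the derived state '1' for four-chambered heart; it defines the ingroup but does not resolve relationships within it.
keeled scales: derived state '1' in Haliilis, Pachyellus, Stenina, and Telodon only — synapomorphy for {Haliilis, Pachyellus, Stenina, Telodon}.
bioluminescent organ (derived state '0') is shared by Haliilis, Pachyellus, and Telodon — a synapomorphy uniting that clade.
sclerotic ring (derived state '1') is shared by Haliilis and Pachyellus — a synapomorphy uniting that clade.
Most parsimonious ingroup topology: (((Telodon,(Haliilis,Pachyellus)),Stenina),Xiphops).
Pachyellus and Stenina share a more recent common ancestor with each other than either does with Xiphops, so Xiphops is the least closely related of the three.

Xiphops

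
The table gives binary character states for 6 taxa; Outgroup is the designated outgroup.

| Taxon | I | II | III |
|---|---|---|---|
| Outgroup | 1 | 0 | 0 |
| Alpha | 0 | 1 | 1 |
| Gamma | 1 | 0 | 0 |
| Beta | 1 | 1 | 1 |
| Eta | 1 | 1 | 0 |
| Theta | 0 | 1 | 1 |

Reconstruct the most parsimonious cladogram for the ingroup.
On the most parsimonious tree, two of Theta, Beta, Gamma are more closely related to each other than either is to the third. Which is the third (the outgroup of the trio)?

Gamma

Character polarity is set by the outgroup: the derived state is whichever differs from the outgroup's state, so for I the derived state is '0', and for the remaining characters it is '1'.
Only Alpha and Theta show the derived state '0' for I, supporting them as a clade.
II (derived state '1') is shared by Alpha, Beta, Eta, and Theta — a synapomorphy uniting that clade.
III: derived state '1' in Alpha, Beta, and Theta only — synapomorphy for {Alpha, Beta, Theta}.
Most parsimonious ingroup topology: ((((Alpha,Theta),Beta),Eta),Gamma).
Beta and Theta share a more recent common ancestor with each other than either does with Gamma, so Gamma is the least closely related of the three.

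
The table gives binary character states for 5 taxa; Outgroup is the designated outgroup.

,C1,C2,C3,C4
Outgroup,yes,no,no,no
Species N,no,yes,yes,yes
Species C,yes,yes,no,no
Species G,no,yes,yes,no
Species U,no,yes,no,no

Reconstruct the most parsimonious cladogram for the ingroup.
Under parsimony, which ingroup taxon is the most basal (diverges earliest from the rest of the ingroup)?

Character polarity is set by the outgroup: the derived state is whichever differs from the outgroup's state, so for C1 the derived state is 'no', and for the remaining characters it is 'yes'.
Only Species G, Species N, and Species U show the derived state 'no' for C1, supporting them as a clade.
C2 (derived state 'yes') is shared by all ingroup taxa — unites the whole ingroup.
C3: derived state 'yes' in Species G and Species N only — synapomorphy for {Species G, Species N}.
C4 (derived state 'yes') is unique to Species N (autapomorphy; uninformative for grouping).
Most parsimonious ingroup topology: (((Species N,Species G),Species U),Species C).
Species C is sister to the clade containing all other ingroup taxa, so it is the earliest-diverging (most basal) ingroup lineage.

Species C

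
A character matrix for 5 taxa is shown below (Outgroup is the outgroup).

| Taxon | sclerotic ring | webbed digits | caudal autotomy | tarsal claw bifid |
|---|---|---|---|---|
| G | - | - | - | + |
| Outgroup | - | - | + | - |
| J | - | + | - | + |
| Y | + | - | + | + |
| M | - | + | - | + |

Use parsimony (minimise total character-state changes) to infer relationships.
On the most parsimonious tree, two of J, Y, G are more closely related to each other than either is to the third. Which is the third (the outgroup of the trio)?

Character polarity is set by the outgroup: the derived state is whichever differs from the outgroup's state, so for caudal autotomy the derived state is '-', and for the remaining characters it is '+'.
sclerotic ring: derived state '+' in Y only — an autapomorphy, so it tells us nothing about relationships among taxa.
webbed digits: derived state '+' in J and M only — synapomorphy for {J, M}.
caudal autotomy (derived state '-') is shared by G, J, and M — a synapomorphy uniting that clade.
tarsal claw bifid (derived state '+') is shared by all ingroup taxa — unites the whole ingroup.
Most parsimonious ingroup topology: (((M,J),G),Y).
G and J share a more recent common ancestor with each other than either does with Y, so Y is the least closely related of the three.

Y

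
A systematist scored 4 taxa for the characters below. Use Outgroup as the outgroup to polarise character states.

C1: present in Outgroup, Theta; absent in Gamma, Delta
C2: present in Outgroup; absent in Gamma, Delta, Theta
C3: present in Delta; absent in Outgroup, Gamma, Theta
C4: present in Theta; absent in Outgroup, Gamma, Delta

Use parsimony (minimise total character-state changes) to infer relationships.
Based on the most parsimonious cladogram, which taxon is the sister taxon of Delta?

Character polarity is set by the outgroup: the derived state is whichever differs from the outgroup's state, so for C1, C2 the derived state is 'absent', and for the remaining characters it is 'present'.
C1 (derived state 'absent') is shared by Delta and Gamma — a synapomorphy uniting that clade.
C2 (derived state 'absent') is shared by all ingroup taxa — unites the whole ingroup.
C3: derived state 'present' in Delta only — an autapomorphy, so it tells us nothing about relationships among taxa.
C4 (derived state 'present') is unique to Theta (autapomorphy; uninformative for grouping).
Most parsimonious ingroup topology: ((Gamma,Delta),Theta).
Delta and Gamma form a cherry on this tree, so they are sister taxa.

Gamma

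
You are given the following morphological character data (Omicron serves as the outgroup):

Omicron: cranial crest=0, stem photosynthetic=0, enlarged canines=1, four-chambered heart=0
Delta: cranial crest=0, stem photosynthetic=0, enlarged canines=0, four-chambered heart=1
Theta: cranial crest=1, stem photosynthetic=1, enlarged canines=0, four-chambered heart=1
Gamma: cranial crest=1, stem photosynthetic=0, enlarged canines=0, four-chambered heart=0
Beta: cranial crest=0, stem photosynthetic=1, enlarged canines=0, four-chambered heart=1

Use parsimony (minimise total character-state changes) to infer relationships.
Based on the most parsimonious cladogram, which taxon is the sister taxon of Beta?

Theta

Character polarity is set by the outgroup: the derived state is whichever differs from the outgroup's state, so for enlarged canines the derived state is '0', and for the remaining characters it is '1'.
cranial crest groups Gamma and Theta, which is incompatible with the clades supported by the remaining characters; treating it as convergent (homoplasy) costs fewer steps than any alternative tree.
stem photosynthetic (derived state '1') is shared by Beta and Theta — a synapomorphy uniting that clade.
enlarged canines (derived state '0') is shared by all ingroup taxa — unites the whole ingroup.
four-chambered heart (derived state '1') is shared by Beta, Delta, and Theta — a synapomorphy uniting that clade.
Most parsimonious ingroup topology: ((Delta,(Theta,Beta)),Gamma).
Beta and Theta form a cherry on this tree, so they are sister taxa.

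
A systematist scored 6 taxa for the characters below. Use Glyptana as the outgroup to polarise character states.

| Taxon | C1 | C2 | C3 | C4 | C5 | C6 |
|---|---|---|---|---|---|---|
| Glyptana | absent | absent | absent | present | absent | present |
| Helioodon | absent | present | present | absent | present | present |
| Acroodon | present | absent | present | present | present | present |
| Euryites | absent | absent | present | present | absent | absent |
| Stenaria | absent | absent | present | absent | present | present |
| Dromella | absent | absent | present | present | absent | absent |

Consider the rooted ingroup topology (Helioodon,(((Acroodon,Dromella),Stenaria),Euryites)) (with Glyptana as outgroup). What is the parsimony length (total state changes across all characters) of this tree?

10

Map each character onto (Helioodon,(((Acroodon,Dromella),Stenaria),Euryites)) (rooted by Glyptana) and count the minimum state changes it requires (Fitch parsimony):
C1: 1; C2: 1; C3: 1; C4: 2; C5: 3; C6: 2.
Total tree length = 10.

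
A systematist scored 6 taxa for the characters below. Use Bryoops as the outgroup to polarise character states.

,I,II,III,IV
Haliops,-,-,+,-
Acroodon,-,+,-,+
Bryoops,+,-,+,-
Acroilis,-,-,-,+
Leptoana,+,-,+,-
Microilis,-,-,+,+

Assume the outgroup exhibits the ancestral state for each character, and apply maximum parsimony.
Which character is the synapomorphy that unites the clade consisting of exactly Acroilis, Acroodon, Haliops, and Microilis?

I

Character polarity is set by the outgroup: the derived state is whichever differs from the outgroup's state, so for I, III the derived state is '-', and for the remaining characters it is '+'.
I (derived state '-') is shared by Acroilis, Acroodon, Haliops, and Microilis — a synapomorphy uniting that clade.
II: derived state '+' in Acroodon only — an autapomorphy, so it tells us nothing about relationships among taxa.
III: derived state '-' in Acroilis and Acroodon only — synapomorphy for {Acroilis, Acroodon}.
IV: derived state '+' in Acroilis, Acroodon, and Microilis only — synapomorphy for {Acroilis, Acroodon, Microilis}.
Most parsimonious ingroup topology: ((Haliops,(Microilis,(Acroilis,Acroodon))),Leptoana).
The clade {Acroilis, Acroodon, Haliops, Microilis} is supported by I: its derived state '-' occurs in exactly those taxa and in no other taxon (including the outgroup).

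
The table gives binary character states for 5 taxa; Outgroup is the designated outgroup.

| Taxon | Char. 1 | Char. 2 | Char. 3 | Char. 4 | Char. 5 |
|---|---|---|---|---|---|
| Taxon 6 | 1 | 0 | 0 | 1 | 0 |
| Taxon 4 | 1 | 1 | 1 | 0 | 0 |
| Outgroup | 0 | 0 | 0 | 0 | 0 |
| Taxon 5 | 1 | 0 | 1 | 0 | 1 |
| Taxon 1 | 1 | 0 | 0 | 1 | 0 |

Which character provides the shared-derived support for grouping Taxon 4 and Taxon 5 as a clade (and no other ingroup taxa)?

The outgroup has state '0' for every character, so '1' is the derived state throughout.
Char. 1 (derived state '1') is shared by all ingroup taxa — unites the whole ingroup.
Char. 2 (derived state '1') is unique to Taxon 4 (autapomorphy; uninformative for grouping).
Char. 3: derived state '1' in Taxon 4 and Taxon 5 only — synapomorphy for {Taxon 4, Taxon 5}.
Char. 4: derived state '1' in Taxon 1 and Taxon 6 only — synapomorphy for {Taxon 1, Taxon 6}.
Char. 5: derived state '1' in Taxon 5 only — an autapomorphy, so it tells us nothing about relationships among taxa.
Most parsimonious ingroup topology: ((Taxon 5,Taxon 4),(Taxon 6,Taxon 1)).
The clade {Taxon 4, Taxon 5} is supported by Char. 3: its derived state '1' occurs in exactly those taxa and in no other taxon (including the outgroup).

Char. 3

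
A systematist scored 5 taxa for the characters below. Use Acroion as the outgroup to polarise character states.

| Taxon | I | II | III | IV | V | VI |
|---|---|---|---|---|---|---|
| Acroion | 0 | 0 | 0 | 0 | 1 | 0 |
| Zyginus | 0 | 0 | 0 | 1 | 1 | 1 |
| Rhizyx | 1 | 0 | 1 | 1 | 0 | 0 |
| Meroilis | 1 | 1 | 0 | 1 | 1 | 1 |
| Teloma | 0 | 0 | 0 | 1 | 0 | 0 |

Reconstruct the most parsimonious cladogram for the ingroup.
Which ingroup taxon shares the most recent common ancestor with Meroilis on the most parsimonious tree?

Zyginus

Character polarity is set by the outgroup: the derived state is whichever differs from the outgroup's state, so for V the derived state is '0', and for the remaining characters it is '1'.
I groups Meroilis and Rhizyx, which is incompatible with the clades supported by the remaining characters; treating it as convergent (homoplasy) costs fewer steps than any alternative tree.
II (derived state '1') is unique to Meroilis (autapomorphy; uninformative for grouping).
III: derived state '1' in Rhizyx only — an autapomorphy, so it tells us nothing about relationships among taxa.
All ingroup taxa share the derived state '1' for IV; it defines the ingroup but does not resolve relationships within it.
Only Rhizyx and Teloma show the derived state '0' for V, supporting them as a clade.
Only Meroilis and Zyginus show the derived state '1' for VI, supporting them as a clade.
Most parsimonious ingroup topology: ((Zyginus,Meroilis),(Rhizyx,Teloma)).
Meroilis and Zyginus form a cherry on this tree, so they are sister taxa.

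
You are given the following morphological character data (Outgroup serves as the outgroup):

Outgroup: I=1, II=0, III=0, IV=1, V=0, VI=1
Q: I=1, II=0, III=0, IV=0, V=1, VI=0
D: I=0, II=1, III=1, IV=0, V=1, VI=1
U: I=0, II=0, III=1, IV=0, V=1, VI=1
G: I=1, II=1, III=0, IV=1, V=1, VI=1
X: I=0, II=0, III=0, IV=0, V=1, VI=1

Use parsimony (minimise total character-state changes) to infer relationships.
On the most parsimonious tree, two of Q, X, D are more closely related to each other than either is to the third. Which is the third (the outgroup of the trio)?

Q

Character polarity is set by the outgroup: the derived state is whichever differs from the outgroup's state, so for I, IV, VI the derived state is '0', and for the remaining characters it is '1'.
I: derived state '0' in D, U, and X only — synapomorphy for {D, U, X}.
II groups D and G, which is incompatible with the clades supported by the remaining characters; treating it as convergent (homoplasy) costs fewer steps than any alternative tree.
III (derived state '1') is shared by D and U — a synapomorphy uniting that clade.
IV: derived state '0' in D, Q, U, and X only — synapomorphy for {D, Q, U, X}.
V (derived state '1') is shared by all ingroup taxa — unites the whole ingroup.
VI: derived state '0' in Q only — an autapomorphy, so it tells us nothing about relationships among taxa.
Most parsimonious ingroup topology: ((Q,((D,U),X)),G).
D and X share a more recent common ancestor with each other than either does with Q, so Q is the least closely related of the three.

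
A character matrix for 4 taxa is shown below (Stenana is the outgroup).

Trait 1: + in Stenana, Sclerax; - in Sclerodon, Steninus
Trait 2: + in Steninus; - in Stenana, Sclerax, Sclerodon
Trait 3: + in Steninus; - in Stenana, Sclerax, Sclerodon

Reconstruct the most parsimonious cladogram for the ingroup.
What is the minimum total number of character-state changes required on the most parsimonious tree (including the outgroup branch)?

3

Character polarity is set by the outgroup: the derived state is whichever differs from the outgroup's state, so for Trait 1 the derived state is '-', and for the remaining characters it is '+'.
Trait 1: derived state '-' in Sclerodon and Steninus only — synapomorphy for {Sclerodon, Steninus}.
Trait 2 (derived state '+') is unique to Steninus (autapomorphy; uninformative for grouping).
Trait 3: derived state '+' in Steninus only — an autapomorphy, so it tells us nothing about relationships among taxa.
Most parsimonious ingroup topology: (Sclerax,(Sclerodon,Steninus)).
Changes per character on this tree: Trait 1: 1; Trait 2: 1; Trait 3: 1.
Total = 3.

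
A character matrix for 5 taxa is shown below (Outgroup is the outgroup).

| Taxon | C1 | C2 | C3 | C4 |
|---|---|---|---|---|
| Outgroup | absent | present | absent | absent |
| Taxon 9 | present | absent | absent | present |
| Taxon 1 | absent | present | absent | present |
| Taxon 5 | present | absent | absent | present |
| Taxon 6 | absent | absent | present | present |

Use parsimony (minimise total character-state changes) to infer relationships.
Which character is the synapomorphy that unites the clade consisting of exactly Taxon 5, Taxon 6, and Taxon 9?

Character polarity is set by the outgroup: the derived state is whichever differs from the outgroup's state, so for C2 the derived state is 'absent', and for the remaining characters it is 'present'.
C1 (derived state 'present') is shared by Taxon 5 and Taxon 9 — a synapomorphy uniting that clade.
C2: derived state 'absent' in Taxon 5, Taxon 6, and Taxon 9 only — synapomorphy for {Taxon 5, Taxon 6, Taxon 9}.
C3 (derived state 'present') is unique to Taxon 6 (autapomorphy; uninformative for grouping).
C4 (derived state 'present') is shared by all ingroup taxa — unites the whole ingroup.
Most parsimonious ingroup topology: (((Taxon 9,Taxon 5),Taxon 6),Taxon 1).
The clade {Taxon 5, Taxon 6, Taxon 9} is supported by C2: its derived state 'absent' occurs in exactly those taxa and in no other taxon (including the outgroup).

C2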